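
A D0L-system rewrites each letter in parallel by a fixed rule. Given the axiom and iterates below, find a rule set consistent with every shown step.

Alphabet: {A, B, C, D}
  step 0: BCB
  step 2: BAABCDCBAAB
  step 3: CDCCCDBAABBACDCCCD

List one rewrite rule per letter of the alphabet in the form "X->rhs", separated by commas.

  step 2 ⇒ step 3: BAABCDCBAAB ⇒ CD·C·C·CD·BA·AB·BA·CD·C·C·CD
    A ↦ C
    B ↦ CD
    C ↦ BA
    D ↦ AB

A->C, B->CD, C->BA, D->AB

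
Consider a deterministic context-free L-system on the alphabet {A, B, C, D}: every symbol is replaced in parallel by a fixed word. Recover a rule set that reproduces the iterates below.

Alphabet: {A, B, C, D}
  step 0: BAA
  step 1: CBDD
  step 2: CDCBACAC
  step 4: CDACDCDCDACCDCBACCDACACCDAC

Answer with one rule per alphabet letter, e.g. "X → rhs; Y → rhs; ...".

  step 1 ⇒ step 2: CBDD ⇒ CD·CB·AC·AC
    B ↦ CB
    C ↦ CD
    D ↦ AC
  step 0 ⇒ step 1: BAA ⇒ CB·D·D
    A ↦ D

A->D, B->CB, C->CD, D->AC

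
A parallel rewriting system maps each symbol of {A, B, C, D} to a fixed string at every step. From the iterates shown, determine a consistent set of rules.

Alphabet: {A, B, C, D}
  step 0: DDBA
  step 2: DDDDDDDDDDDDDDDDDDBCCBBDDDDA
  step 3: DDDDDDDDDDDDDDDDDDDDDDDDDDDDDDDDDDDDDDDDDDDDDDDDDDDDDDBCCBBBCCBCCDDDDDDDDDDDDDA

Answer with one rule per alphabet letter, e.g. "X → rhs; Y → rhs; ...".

A->DA, B->BCC, C->B, D->DDD

  step 2 ⇒ step 3: DDDDDDDDDDDDDDDDDDBCCBBDDDDA ⇒ DDD·DDD·DDD·DDD·DDD·DDD·DDD·DDD·DDD·DDD·DDD·DDD·DDD·DDD·DDD·DDD·DDD·DDD·BCC·B·B·BCC·BCC·DDD·DDD·DDD·DDD·DA
    A ↦ DA
    B ↦ BCC
    C ↦ B
    D ↦ DDD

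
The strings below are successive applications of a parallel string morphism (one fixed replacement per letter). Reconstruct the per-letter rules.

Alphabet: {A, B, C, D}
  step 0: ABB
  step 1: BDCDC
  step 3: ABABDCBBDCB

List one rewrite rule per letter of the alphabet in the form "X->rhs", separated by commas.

  step 0 ⇒ step 1: ABB ⇒ B·DC·DC
    A ↦ B
    B ↦ DC
    C ↦ BA  (constrained at step 1)
    D ↦ A  (constrained at step 1)

A->B, B->DC, C->BA, D->A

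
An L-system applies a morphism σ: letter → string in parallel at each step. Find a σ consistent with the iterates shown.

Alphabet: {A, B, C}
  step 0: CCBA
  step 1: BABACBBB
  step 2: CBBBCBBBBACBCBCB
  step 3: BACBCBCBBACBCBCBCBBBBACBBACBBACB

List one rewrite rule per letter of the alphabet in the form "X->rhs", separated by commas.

A->BB, B->CB, C->BA

  step 2 ⇒ step 3: CBBBCBBBBACBCBCB ⇒ BA·CB·CB·CB·BA·CB·CB·CB·CB·BB·BA·CB·BA·CB·BA·CB
    A ↦ BB
    B ↦ CB
    C ↦ BA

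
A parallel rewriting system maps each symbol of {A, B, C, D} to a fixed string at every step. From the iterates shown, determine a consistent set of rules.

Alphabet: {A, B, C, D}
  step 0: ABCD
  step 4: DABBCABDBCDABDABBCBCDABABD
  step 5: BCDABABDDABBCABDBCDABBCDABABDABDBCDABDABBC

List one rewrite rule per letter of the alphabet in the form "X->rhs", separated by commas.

  step 4 ⇒ step 5: DABBCABDBCDABDABBCBCDABABD ⇒ BC·D·AB·AB·D·D·AB·BC·AB·D·BC·D·AB·BC·D·AB·AB·D·AB·D·BC·D·AB·D·AB·BC
    A ↦ D
    B ↦ AB
    C ↦ D
    D ↦ BC

A->D, B->AB, C->D, D->BC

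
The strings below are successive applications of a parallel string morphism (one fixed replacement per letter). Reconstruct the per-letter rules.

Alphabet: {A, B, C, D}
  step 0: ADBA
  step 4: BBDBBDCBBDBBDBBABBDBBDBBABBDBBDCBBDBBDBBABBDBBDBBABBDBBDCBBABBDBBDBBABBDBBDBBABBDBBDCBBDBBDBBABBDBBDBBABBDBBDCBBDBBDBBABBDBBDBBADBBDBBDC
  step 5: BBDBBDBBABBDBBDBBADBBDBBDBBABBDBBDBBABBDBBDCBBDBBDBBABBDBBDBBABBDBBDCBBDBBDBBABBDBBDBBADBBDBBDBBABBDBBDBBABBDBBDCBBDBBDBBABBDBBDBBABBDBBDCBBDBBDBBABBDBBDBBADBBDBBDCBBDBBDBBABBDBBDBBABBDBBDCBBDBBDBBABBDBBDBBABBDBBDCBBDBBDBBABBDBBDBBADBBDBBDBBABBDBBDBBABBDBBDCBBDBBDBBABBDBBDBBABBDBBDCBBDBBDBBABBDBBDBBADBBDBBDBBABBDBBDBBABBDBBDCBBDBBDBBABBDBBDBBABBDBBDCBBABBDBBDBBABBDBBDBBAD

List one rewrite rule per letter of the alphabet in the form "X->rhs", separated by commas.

  step 4 ⇒ step 5: BBDBBDCBBDBBDBBABBDBBDBBABBDBBDCBBDBBDBBABBDBBDBBABBDBBDCBBABBDBBDBBABBDBBDBBABBDBBDCBBDBBDBBABBDBBDBBABBDBBDCBBDBBDBBABBDBBDBBADBBDBBDC ⇒ BBD·BBD·BBA·BBD·BBD·BBA·D·BBD·BBD·BBA·BBD·BBD·BBA·BBD·BBD·C·BBD·BBD·BBA·BBD·BBD·BBA·BBD·BBD·C·BBD·BBD·BBA·BBD·BBD·BBA·D·BBD·BBD·BBA·BBD·BBD·BBA·BBD·BBD·C·BBD·BBD·BBA·BBD·BBD·BBA·BBD·BBD·C·BBD·BBD·BBA·BBD·BBD·BBA·D·BBD·BBD·C·BBD·BBD·BBA·BBD·BBD·BBA·BBD·BBD·C·BBD·BBD·BBA·BBD·BBD·BBA·BBD·BBD·C·BBD·BBD·BBA·BBD·BBD·BBA·D·BBD·BBD·BBA·BBD·BBD·BBA·BBD·BBD·C·BBD·BBD·BBA·BBD·BBD·BBA·BBD·BBD·C·BBD·BBD·BBA·BBD·BBD·BBA·D·BBD·BBD·BBA·BBD·BBD·BBA·BBD·BBD·C·BBD·BBD·BBA·BBD·BBD·BBA·BBD·BBD·C·BBA·BBD·BBD·BBA·BBD·BBD·BBA·D
    A ↦ C
    B ↦ BBD
    C ↦ D
    D ↦ BBA

A->C, B->BBD, C->D, D->BBA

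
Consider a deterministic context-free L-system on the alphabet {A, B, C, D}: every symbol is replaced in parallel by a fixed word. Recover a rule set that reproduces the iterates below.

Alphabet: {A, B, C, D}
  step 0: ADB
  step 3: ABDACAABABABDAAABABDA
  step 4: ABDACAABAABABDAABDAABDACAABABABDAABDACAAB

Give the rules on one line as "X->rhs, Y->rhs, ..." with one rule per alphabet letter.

  step 3 ⇒ step 4: ABDACAABABABDAAABABDA ⇒ AB·DA·CA·AB·A·AB·AB·DA·AB·DA·AB·DA·CA·AB·AB·AB·DA·AB·DA·CA·AB
    A ↦ AB
    B ↦ DA
    C ↦ A
    D ↦ CA

A->AB, B->DA, C->A, D->CA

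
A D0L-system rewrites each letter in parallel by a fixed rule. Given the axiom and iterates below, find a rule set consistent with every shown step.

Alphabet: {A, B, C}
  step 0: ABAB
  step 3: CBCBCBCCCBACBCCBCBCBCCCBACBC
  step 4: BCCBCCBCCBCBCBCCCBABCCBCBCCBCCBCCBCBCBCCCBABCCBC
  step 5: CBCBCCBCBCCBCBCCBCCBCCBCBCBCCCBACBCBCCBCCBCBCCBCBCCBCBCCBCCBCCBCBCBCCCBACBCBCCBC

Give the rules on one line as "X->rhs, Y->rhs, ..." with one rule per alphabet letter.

A->CBA, B->C, C->BC

  step 4 ⇒ step 5: BCCBCCBCCBCBCBCCCBABCCBCBCCBCCBCCBCBCBCCCBABCCBC ⇒ C·BC·BC·C·BC·BC·C·BC·BC·C·BC·C·BC·C·BC·BC·BC·C·CBA·C·BC·BC·C·BC·C·BC·BC·C·BC·BC·C·BC·BC·C·BC·C·BC·C·BC·BC·BC·C·CBA·C·BC·BC·C·BC
    A ↦ CBA
    B ↦ C
    C ↦ BC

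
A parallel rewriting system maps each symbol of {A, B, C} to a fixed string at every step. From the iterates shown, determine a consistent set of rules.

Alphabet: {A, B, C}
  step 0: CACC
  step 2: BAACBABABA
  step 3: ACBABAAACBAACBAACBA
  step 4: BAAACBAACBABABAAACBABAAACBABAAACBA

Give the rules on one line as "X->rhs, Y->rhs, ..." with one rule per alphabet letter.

A->BA, B->AC, C->A

  step 3 ⇒ step 4: ACBABAAACBAACBAACBA ⇒ BA·A·AC·BA·AC·BA·BA·BA·A·AC·BA·BA·A·AC·BA·BA·A·AC·BA
    A ↦ BA
    B ↦ AC
    C ↦ A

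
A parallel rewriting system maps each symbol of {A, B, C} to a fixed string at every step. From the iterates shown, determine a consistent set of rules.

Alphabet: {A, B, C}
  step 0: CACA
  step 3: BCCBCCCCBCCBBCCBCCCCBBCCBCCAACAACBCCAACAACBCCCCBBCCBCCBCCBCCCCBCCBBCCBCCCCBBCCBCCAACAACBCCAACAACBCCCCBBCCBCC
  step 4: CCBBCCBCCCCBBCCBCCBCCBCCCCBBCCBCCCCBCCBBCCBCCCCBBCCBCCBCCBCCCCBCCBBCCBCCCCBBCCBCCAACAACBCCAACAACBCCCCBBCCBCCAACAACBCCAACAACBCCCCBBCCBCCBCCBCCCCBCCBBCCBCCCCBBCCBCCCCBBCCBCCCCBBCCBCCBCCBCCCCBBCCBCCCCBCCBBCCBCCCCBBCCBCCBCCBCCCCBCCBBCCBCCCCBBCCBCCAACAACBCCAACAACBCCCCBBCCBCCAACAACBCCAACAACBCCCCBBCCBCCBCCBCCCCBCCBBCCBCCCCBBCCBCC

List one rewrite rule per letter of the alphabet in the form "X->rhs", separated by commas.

A->AAC, B->CCB, C->BCC

  step 3 ⇒ step 4: BCCBCCCCBCCBBCCBCCCCBBCCBCCAACAACBCCAACAACBCCCCBBCCBCCBCCBCCCCBCCBBCCBCCCCBBCCBCCAACAACBCCAACAACBCCCCBBCCBCC ⇒ CCB·BCC·BCC·CCB·BCC·BCC·BCC·BCC·CCB·BCC·BCC·CCB·CCB·BCC·BCC·CCB·BCC·BCC·BCC·BCC·CCB·CCB·BCC·BCC·CCB·BCC·BCC·AAC·AAC·BCC·AAC·AAC·BCC·CCB·BCC·BCC·AAC·AAC·BCC·AAC·AAC·BCC·CCB·BCC·BCC·BCC·BCC·CCB·CCB·BCC·BCC·CCB·BCC·BCC·CCB·BCC·BCC·CCB·BCC·BCC·BCC·BCC·CCB·BCC·BCC·CCB·CCB·BCC·BCC·CCB·BCC·BCC·BCC·BCC·CCB·CCB·BCC·BCC·CCB·BCC·BCC·AAC·AAC·BCC·AAC·AAC·BCC·CCB·BCC·BCC·AAC·AAC·BCC·AAC·AAC·BCC·CCB·BCC·BCC·BCC·BCC·CCB·CCB·BCC·BCC·CCB·BCC·BCC
    A ↦ AAC
    B ↦ CCB
    C ↦ BCC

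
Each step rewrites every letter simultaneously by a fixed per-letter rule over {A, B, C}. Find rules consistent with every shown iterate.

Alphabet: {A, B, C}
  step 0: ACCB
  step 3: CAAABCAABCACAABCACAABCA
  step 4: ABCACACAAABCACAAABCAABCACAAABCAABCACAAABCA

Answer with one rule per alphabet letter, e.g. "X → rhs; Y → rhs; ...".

  step 3 ⇒ step 4: CAAABCAABCACAABCACAABCA ⇒ AB·CA·CA·CA·A·AB·CA·CA·A·AB·CA·AB·CA·CA·A·AB·CA·AB·CA·CA·A·AB·CA
    A ↦ CA
    B ↦ A
    C ↦ AB

A->CA, B->A, C->AB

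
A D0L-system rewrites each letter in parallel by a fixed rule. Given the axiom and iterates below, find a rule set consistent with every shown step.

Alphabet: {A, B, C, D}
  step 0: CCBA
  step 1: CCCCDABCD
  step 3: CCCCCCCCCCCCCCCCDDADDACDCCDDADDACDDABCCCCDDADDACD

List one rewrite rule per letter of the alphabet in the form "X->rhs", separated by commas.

A->CD, B->DAB, C->CC, D->DDA

  step 0 ⇒ step 1: CCBA ⇒ CC·CC·DAB·CD
    A ↦ CD
    B ↦ DAB
    C ↦ CC
    D ↦ DDA  (constrained at step 1)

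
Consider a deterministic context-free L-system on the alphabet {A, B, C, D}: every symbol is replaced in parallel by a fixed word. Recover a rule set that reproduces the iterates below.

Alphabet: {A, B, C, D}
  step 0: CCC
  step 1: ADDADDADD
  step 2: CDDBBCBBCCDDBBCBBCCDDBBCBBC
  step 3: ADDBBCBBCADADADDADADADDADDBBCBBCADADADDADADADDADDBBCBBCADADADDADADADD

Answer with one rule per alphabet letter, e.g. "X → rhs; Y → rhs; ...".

  step 2 ⇒ step 3: CDDBBCBBCCDDBBCBBCCDDBBCBBC ⇒ ADD·BBC·BBC·AD·AD·ADD·AD·AD·ADD·ADD·BBC·BBC·AD·AD·ADD·AD·AD·ADD·ADD·BBC·BBC·AD·AD·ADD·AD·AD·ADD
    B ↦ AD
    C ↦ ADD
    D ↦ BBC
  step 1 ⇒ step 2: ADDADDADD ⇒ CDD·BBC·BBC·CDD·BBC·BBC·CDD·BBC·BBC
    A ↦ CDD

A->CDD, B->AD, C->ADD, D->BBC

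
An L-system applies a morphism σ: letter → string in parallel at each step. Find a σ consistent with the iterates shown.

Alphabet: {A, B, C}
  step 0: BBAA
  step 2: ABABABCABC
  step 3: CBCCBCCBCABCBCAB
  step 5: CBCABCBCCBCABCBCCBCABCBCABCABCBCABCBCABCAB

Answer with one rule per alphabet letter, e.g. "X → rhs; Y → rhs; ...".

  step 2 ⇒ step 3: ABABABCABC ⇒ CB·C·CB·C·CB·C·AB·CB·C·AB
    A ↦ CB
    B ↦ C
    C ↦ AB

A->CB, B->C, C->AB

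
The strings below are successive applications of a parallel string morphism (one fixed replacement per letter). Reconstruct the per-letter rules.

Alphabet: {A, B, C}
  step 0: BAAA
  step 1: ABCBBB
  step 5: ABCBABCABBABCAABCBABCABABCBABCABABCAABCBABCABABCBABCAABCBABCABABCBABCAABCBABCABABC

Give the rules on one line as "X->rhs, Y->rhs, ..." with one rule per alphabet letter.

A->B, B->ABC, C->A

  step 0 ⇒ step 1: BAAA ⇒ ABC·B·B·B
    A ↦ B
    B ↦ ABC
    C ↦ A  (constrained at step 1)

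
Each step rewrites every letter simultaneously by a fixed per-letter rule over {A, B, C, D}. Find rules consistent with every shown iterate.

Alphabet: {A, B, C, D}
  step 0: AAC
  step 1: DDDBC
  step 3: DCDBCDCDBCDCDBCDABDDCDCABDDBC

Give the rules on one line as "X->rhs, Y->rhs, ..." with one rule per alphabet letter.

  step 0 ⇒ step 1: AAC ⇒ D·D·DBC
    A ↦ D
    C ↦ DBC
    B ↦ ABD  (constrained at step 1)
    D ↦ DC  (constrained at step 1)

A->D, B->ABD, C->DBC, D->DC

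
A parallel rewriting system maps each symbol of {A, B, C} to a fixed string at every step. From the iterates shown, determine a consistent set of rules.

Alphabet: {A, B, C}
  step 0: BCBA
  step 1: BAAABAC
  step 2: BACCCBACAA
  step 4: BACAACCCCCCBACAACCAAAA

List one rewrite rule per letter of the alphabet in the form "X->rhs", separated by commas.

  step 1 ⇒ step 2: BAAABAC ⇒ BA·C·C·C·BA·C·AA
    A ↦ C
    B ↦ BA
    C ↦ AA

A->C, B->BA, C->AA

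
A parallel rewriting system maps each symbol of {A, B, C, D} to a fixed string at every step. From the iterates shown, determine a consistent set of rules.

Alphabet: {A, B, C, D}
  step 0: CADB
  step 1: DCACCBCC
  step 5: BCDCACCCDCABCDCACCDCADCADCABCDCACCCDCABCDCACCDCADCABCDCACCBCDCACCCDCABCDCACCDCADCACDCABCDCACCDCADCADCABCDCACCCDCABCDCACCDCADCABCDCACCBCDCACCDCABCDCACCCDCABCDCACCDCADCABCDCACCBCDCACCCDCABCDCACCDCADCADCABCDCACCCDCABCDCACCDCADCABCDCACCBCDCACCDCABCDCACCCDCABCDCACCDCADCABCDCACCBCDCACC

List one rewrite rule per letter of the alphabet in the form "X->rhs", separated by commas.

A->CC, B->C, C->DCA, D->BC

  step 0 ⇒ step 1: CADB ⇒ DCA·CC·BC·C
    A ↦ CC
    B ↦ C
    C ↦ DCA
    D ↦ BC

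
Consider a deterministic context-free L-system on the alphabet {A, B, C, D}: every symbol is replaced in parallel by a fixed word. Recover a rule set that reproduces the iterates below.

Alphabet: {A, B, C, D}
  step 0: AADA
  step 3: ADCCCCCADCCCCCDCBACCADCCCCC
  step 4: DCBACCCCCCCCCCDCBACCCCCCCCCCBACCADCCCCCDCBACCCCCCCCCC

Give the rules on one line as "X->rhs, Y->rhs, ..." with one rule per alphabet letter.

A->DC, B->A, C->CC, D->BA

  step 3 ⇒ step 4: ADCCCCCADCCCCCDCBACCADCCCCC ⇒ DC·BA·CC·CC·CC·CC·CC·DC·BA·CC·CC·CC·CC·CC·BA·CC·A·DC·CC·CC·DC·BA·CC·CC·CC·CC·CC
    A ↦ DC
    B ↦ A
    C ↦ CC
    D ↦ BA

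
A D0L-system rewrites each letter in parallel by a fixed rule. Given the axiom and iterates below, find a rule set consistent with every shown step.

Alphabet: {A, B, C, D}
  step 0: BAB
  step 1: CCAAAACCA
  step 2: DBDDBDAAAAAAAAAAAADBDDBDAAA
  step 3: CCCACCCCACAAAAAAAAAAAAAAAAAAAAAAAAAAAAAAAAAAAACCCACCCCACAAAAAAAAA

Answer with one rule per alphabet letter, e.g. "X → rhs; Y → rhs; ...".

  step 2 ⇒ step 3: DBDDBDAAAAAAAAAAAADBDDBDAAA ⇒ C·CCA·C·C·CCA·C·AAA·AAA·AAA·AAA·AAA·AAA·AAA·AAA·AAA·AAA·AAA·AAA·C·CCA·C·C·CCA·C·AAA·AAA·AAA
    A ↦ AAA
    B ↦ CCA
    D ↦ C
  step 1 ⇒ step 2: CCAAAACCA ⇒ DBD·DBD·AAA·AAA·AAA·AAA·DBD·DBD·AAA
    C ↦ DBD

A->AAA, B->CCA, C->DBD, D->C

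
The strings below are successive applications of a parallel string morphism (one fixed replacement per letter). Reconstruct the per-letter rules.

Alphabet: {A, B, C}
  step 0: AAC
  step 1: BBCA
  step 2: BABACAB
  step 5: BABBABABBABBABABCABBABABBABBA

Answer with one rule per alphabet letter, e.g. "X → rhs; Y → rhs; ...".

A->B, B->BA, C->CA

  step 1 ⇒ step 2: BBCA ⇒ BA·BA·CA·B
    A ↦ B
    B ↦ BA
    C ↦ CA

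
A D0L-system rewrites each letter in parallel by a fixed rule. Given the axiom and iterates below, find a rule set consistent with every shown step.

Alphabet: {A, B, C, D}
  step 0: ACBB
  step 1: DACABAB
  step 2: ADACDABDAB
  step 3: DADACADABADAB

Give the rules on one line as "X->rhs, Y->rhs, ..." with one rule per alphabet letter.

  step 2 ⇒ step 3: ADACDABDAB ⇒ D·A·D·AC·A·D·AB·A·D·AB
    A ↦ D
    B ↦ AB
    C ↦ AC
    D ↦ A

A->D, B->AB, C->AC, D->A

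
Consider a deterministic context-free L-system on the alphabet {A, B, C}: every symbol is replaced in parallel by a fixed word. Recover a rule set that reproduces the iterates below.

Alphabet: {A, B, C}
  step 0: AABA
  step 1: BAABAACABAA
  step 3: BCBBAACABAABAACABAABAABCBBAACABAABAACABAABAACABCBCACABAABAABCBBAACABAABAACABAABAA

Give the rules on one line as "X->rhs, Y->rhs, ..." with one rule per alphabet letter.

  step 0 ⇒ step 1: AABA ⇒ BAA·BAA·CA·BAA
    A ↦ BAA
    B ↦ CA
    C ↦ BCB  (constrained at step 1)

A->BAA, B->CA, C->BCB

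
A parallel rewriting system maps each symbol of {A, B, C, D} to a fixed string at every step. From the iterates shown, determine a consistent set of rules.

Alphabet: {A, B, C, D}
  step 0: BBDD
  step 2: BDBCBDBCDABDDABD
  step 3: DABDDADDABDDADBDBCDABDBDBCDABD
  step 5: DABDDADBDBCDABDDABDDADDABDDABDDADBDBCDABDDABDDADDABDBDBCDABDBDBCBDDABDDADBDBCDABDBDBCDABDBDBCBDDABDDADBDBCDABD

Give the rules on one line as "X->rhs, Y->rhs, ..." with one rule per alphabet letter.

A->BC, B->DA, C->D, D->BD

  step 2 ⇒ step 3: BDBCBDBCDABDDABD ⇒ DA·BD·DA·D·DA·BD·DA·D·BD·BC·DA·BD·BD·BC·DA·BD
    A ↦ BC
    B ↦ DA
    C ↦ D
    D ↦ BD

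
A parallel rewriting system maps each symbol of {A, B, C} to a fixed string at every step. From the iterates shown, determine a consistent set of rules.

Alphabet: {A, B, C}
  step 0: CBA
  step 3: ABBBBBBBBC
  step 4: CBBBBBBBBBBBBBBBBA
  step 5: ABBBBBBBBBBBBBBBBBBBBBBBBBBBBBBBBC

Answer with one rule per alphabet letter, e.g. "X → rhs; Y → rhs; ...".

A->C, B->BB, C->A

  step 4 ⇒ step 5: CBBBBBBBBBBBBBBBBA ⇒ A·BB·BB·BB·BB·BB·BB·BB·BB·BB·BB·BB·BB·BB·BB·BB·BB·C
    A ↦ C
    B ↦ BB
    C ↦ A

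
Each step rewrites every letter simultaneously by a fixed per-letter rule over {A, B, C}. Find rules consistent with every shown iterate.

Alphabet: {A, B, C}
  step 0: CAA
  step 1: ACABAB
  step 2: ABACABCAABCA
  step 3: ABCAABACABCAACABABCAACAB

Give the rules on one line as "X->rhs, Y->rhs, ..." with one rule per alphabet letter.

A->AB, B->CA, C->AC

  step 2 ⇒ step 3: ABACABCAABCA ⇒ AB·CA·AB·AC·AB·CA·AC·AB·AB·CA·AC·AB
    A ↦ AB
    B ↦ CA
    C ↦ AC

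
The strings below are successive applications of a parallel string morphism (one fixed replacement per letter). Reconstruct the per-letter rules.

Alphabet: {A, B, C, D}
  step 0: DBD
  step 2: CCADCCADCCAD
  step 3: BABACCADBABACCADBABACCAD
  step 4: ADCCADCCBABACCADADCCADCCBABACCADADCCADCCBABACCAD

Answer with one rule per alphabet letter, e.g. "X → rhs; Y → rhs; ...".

A->CC, B->AD, C->BA, D->AD

  step 3 ⇒ step 4: BABACCADBABACCADBABACCAD ⇒ AD·CC·AD·CC·BA·BA·CC·AD·AD·CC·AD·CC·BA·BA·CC·AD·AD·CC·AD·CC·BA·BA·CC·AD
    A ↦ CC
    B ↦ AD
    C ↦ BA
    D ↦ AD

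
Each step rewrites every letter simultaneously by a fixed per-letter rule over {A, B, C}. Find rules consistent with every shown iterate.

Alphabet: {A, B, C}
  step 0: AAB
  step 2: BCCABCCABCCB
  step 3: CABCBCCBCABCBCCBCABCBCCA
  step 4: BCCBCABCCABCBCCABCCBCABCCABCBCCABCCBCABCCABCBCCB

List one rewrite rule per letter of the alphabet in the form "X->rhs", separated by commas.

A->CB, B->CA, C->BC

  step 3 ⇒ step 4: CABCBCCBCABCBCCBCABCBCCA ⇒ BC·CB·CA·BC·CA·BC·BC·CA·BC·CB·CA·BC·CA·BC·BC·CA·BC·CB·CA·BC·CA·BC·BC·CB
    A ↦ CB
    B ↦ CA
    C ↦ BC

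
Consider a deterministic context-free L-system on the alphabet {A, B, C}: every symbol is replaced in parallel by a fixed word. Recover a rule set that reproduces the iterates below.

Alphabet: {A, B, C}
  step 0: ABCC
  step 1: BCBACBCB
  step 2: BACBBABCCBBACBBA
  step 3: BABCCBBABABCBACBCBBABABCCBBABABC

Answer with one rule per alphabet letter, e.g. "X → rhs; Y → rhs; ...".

A->BC, B->BA, C->CB

  step 2 ⇒ step 3: BACBBABCCBBACBBA ⇒ BA·BC·CB·BA·BA·BC·BA·CB·CB·BA·BA·BC·CB·BA·BA·BC
    A ↦ BC
    B ↦ BA
    C ↦ CB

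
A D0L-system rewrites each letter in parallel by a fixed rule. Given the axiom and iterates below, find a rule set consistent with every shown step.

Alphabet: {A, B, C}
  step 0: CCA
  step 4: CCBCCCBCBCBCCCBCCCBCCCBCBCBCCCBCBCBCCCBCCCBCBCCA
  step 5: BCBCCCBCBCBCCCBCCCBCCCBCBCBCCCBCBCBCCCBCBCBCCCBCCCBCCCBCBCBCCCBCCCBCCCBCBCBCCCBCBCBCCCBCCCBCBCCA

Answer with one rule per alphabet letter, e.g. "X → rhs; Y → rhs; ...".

A->CA, B->CC, C->BC

  step 4 ⇒ step 5: CCBCCCBCBCBCCCBCCCBCCCBCBCBCCCBCBCBCCCBCCCBCBCCA ⇒ BC·BC·CC·BC·BC·BC·CC·BC·CC·BC·CC·BC·BC·BC·CC·BC·BC·BC·CC·BC·BC·BC·CC·BC·CC·BC·CC·BC·BC·BC·CC·BC·CC·BC·CC·BC·BC·BC·CC·BC·BC·BC·CC·BC·CC·BC·BC·CA
    A ↦ CA
    B ↦ CC
    C ↦ BC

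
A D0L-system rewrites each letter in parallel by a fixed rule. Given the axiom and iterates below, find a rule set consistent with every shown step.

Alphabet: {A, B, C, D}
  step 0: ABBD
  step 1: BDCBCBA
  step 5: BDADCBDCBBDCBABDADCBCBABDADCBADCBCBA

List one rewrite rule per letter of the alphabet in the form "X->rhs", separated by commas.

A->BD, B->CB, C->D, D->A

  step 0 ⇒ step 1: ABBD ⇒ BD·CB·CB·A
    A ↦ BD
    B ↦ CB
    D ↦ A
    C ↦ D  (constrained at step 1)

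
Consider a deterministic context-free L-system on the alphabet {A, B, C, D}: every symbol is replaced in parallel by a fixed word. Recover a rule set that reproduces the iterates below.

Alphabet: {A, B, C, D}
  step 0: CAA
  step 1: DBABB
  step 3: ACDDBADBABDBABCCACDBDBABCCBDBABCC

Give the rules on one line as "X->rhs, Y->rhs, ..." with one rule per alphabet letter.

A->B, B->ACD, C->DBA, D->BCC

  step 0 ⇒ step 1: CAA ⇒ DBA·B·B
    A ↦ B
    C ↦ DBA
    B ↦ ACD  (constrained at step 1)
    D ↦ BCC  (constrained at step 1)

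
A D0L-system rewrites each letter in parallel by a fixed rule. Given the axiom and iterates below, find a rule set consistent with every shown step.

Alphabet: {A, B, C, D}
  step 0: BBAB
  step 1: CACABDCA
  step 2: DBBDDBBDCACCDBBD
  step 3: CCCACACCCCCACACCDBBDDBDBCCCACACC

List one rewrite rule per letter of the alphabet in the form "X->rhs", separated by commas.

  step 2 ⇒ step 3: DBBDDBBDCACCDBBD ⇒ CC·CA·CA·CC·CC·CA·CA·CC·DB·BD·DB·DB·CC·CA·CA·CC
    A ↦ BD
    B ↦ CA
    C ↦ DB
    D ↦ CC

A->BD, B->CA, C->DB, D->CC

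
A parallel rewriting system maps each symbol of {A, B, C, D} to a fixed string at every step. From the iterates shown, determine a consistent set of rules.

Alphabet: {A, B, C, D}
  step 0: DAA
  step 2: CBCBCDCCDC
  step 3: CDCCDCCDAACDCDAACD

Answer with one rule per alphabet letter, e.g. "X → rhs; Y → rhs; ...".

A->CB, B->C, C->CD, D->AA

  step 2 ⇒ step 3: CBCBCDCCDC ⇒ CD·C·CD·C·CD·AA·CD·CD·AA·CD
    B ↦ C
    C ↦ CD
    D ↦ AA
    A ↦ CB  (constrained at step 0)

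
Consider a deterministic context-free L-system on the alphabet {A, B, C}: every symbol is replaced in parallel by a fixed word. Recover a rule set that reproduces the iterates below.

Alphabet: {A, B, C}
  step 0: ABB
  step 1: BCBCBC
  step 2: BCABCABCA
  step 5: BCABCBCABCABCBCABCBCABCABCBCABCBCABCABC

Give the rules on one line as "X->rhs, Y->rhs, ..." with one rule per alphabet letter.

A->BC, B->BC, C->A

  step 1 ⇒ step 2: BCBCBC ⇒ BC·A·BC·A·BC·A
    B ↦ BC
    C ↦ A
  step 0 ⇒ step 1: ABB ⇒ BC·BC·BC
    A ↦ BC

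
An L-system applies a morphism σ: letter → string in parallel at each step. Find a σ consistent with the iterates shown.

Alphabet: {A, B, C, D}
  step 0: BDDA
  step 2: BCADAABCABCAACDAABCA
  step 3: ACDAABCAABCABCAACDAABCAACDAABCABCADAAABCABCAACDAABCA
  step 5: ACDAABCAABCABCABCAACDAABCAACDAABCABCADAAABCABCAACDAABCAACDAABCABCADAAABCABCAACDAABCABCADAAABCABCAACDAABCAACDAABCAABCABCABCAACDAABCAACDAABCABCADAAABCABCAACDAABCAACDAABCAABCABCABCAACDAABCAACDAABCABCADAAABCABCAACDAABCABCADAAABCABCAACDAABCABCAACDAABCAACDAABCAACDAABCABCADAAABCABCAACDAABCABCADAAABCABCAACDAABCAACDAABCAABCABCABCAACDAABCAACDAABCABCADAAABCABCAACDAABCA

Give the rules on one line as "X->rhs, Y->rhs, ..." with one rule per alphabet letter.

  step 2 ⇒ step 3: BCADAABCABCAACDAABCA ⇒ AC·DAA·BCA·A·BCA·BCA·AC·DAA·BCA·AC·DAA·BCA·BCA·DAA·A·BCA·BCA·AC·DAA·BCA
    A ↦ BCA
    B ↦ AC
    C ↦ DAA
    D ↦ A

A->BCA, B->AC, C->DAA, D->A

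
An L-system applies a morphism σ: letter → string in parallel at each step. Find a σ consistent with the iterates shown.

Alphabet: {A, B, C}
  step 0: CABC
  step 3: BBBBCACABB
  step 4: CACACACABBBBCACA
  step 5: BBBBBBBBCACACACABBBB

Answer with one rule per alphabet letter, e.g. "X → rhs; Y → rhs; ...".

A->B, B->CA, C->B

  step 4 ⇒ step 5: CACACACABBBBCACA ⇒ B·B·B·B·B·B·B·B·CA·CA·CA·CA·B·B·B·B
    A ↦ B
    B ↦ CA
    C ↦ B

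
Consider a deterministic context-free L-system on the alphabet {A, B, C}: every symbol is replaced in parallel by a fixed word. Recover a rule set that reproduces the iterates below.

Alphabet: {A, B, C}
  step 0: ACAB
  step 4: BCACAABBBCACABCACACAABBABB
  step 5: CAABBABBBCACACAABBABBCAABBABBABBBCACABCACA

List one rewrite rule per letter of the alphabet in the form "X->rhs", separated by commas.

  step 4 ⇒ step 5: BCACAABBBCACABCACACAABBABB ⇒ CA·AB·B·AB·B·B·CA·CA·CA·AB·B·AB·B·CA·AB·B·AB·B·AB·B·B·CA·CA·B·CA·CA
    A ↦ B
    B ↦ CA
    C ↦ AB

A->B, B->CA, C->AB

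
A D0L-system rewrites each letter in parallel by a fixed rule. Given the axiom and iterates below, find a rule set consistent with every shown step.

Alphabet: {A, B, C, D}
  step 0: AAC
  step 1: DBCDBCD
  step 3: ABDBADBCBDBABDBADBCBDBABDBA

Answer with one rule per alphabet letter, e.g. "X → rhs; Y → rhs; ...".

A->DBC, B->A, C->D, D->BDB

  step 0 ⇒ step 1: AAC ⇒ DBC·DBC·D
    A ↦ DBC
    C ↦ D
    B ↦ A  (constrained at step 1)
    D ↦ BDB  (constrained at step 1)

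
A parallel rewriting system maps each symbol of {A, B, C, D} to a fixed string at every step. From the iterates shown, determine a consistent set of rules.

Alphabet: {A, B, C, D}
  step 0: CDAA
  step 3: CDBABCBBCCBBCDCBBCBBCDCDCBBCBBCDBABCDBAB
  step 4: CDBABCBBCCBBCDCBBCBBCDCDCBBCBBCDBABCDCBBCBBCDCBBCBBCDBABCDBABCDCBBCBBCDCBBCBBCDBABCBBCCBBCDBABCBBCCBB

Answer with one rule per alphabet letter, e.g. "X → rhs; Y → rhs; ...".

  step 3 ⇒ step 4: CDBABCBBCCBBCDCBBCBBCDCDCBBCBBCDBABCDBAB ⇒ CD·BAB·CBB·C·CBB·CD·CBB·CBB·CD·CD·CBB·CBB·CD·BAB·CD·CBB·CBB·CD·CBB·CBB·CD·BAB·CD·BAB·CD·CBB·CBB·CD·CBB·CBB·CD·BAB·CBB·C·CBB·CD·BAB·CBB·C·CBB
    A ↦ C
    B ↦ CBB
    C ↦ CD
    D ↦ BAB

A->C, B->CBB, C->CD, D->BAB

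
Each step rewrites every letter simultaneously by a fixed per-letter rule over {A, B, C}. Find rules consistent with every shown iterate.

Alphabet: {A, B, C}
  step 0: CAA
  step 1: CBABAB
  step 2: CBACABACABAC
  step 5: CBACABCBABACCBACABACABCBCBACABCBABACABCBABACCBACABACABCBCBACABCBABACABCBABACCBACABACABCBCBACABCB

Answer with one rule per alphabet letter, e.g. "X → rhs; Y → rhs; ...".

A->AB, B->AC, C->CB

  step 1 ⇒ step 2: CBABAB ⇒ CB·AC·AB·AC·AB·AC
    A ↦ AB
    B ↦ AC
    C ↦ CB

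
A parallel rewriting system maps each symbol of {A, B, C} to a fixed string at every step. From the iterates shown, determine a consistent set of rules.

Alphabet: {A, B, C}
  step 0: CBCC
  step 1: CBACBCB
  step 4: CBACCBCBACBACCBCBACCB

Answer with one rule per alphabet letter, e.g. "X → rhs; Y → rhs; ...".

  step 0 ⇒ step 1: CBCC ⇒ CB·A·CB·CB
    B ↦ A
    C ↦ CB
    A ↦ C  (constrained at step 1)

A->C, B->A, C->CB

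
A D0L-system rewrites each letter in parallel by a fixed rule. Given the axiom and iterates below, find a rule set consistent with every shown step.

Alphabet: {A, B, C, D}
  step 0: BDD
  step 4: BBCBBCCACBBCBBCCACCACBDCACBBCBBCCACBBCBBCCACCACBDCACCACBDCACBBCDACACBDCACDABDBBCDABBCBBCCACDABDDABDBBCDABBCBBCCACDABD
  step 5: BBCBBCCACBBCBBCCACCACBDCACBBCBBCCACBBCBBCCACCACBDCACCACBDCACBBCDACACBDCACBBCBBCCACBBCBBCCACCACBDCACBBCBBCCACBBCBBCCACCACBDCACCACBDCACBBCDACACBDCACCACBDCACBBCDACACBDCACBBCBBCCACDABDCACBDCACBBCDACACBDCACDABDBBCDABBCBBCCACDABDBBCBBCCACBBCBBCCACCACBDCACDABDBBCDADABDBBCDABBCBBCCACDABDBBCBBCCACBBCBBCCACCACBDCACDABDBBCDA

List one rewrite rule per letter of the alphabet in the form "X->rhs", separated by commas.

  step 4 ⇒ step 5: BBCBBCCACBBCBBCCACCACBDCACBBCBBCCACBBCBBCCACCACBDCACCACBDCACBBCDACACBDCACDABDBBCDABBCBBCCACDABDDABDBBCDABBCBBCCACDABD ⇒ BBC·BBC·CAC·BBC·BBC·CAC·CAC·BD·CAC·BBC·BBC·CAC·BBC·BBC·CAC·CAC·BD·CAC·CAC·BD·CAC·BBC·DA·CAC·BD·CAC·BBC·BBC·CAC·BBC·BBC·CAC·CAC·BD·CAC·BBC·BBC·CAC·BBC·BBC·CAC·CAC·BD·CAC·CAC·BD·CAC·BBC·DA·CAC·BD·CAC·CAC·BD·CAC·BBC·DA·CAC·BD·CAC·BBC·BBC·CAC·DA·BD·CAC·BD·CAC·BBC·DA·CAC·BD·CAC·DA·BD·BBC·DA·BBC·BBC·CAC·DA·BD·BBC·BBC·CAC·BBC·BBC·CAC·CAC·BD·CAC·DA·BD·BBC·DA·DA·BD·BBC·DA·BBC·BBC·CAC·DA·BD·BBC·BBC·CAC·BBC·BBC·CAC·CAC·BD·CAC·DA·BD·BBC·DA
    A ↦ BD
    B ↦ BBC
    C ↦ CAC
    D ↦ DA

A->BD, B->BBC, C->CAC, D->DA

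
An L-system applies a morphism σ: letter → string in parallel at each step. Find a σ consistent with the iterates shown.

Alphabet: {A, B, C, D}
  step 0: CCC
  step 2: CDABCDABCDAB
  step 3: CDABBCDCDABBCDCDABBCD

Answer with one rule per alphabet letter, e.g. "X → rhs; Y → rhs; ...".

  step 2 ⇒ step 3: CDABCDABCDAB ⇒ CD·AB·BC·D·CD·AB·BC·D·CD·AB·BC·D
    A ↦ BC
    B ↦ D
    C ↦ CD
    D ↦ AB

A->BC, B->D, C->CD, D->AB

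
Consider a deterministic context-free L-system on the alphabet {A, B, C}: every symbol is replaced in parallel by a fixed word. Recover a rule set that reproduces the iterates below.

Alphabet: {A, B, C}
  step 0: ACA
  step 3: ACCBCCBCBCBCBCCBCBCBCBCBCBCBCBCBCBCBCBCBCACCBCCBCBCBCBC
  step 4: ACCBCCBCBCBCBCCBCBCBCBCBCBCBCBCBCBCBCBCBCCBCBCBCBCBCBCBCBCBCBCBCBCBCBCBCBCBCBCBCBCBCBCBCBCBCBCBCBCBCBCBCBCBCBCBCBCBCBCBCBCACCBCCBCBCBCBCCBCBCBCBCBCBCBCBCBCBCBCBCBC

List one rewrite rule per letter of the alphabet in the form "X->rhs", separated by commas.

  step 3 ⇒ step 4: ACCBCCBCBCBCBCCBCBCBCBCBCBCBCBCBCBCBCBCBCACCBCCBCBCBCBC ⇒ AC·CBC·CBC·BCB·CBC·CBC·BCB·CBC·BCB·CBC·BCB·CBC·BCB·CBC·CBC·BCB·CBC·BCB·CBC·BCB·CBC·BCB·CBC·BCB·CBC·BCB·CBC·BCB·CBC·BCB·CBC·BCB·CBC·BCB·CBC·BCB·CBC·BCB·CBC·BCB·CBC·AC·CBC·CBC·BCB·CBC·CBC·BCB·CBC·BCB·CBC·BCB·CBC·BCB·CBC
    A ↦ AC
    B ↦ BCB
    C ↦ CBC

A->AC, B->BCB, C->CBC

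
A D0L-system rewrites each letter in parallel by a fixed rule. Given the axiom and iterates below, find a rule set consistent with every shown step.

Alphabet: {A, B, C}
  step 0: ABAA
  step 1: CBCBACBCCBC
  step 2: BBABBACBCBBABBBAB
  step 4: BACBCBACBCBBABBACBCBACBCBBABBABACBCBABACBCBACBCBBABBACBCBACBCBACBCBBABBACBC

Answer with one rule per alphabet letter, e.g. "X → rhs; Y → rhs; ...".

  step 1 ⇒ step 2: CBCBACBCCBC ⇒ B·BA·B·BA·CBC·B·BA·B·B·BA·B
    A ↦ CBC
    B ↦ BA
    C ↦ B

A->CBC, B->BA, C->B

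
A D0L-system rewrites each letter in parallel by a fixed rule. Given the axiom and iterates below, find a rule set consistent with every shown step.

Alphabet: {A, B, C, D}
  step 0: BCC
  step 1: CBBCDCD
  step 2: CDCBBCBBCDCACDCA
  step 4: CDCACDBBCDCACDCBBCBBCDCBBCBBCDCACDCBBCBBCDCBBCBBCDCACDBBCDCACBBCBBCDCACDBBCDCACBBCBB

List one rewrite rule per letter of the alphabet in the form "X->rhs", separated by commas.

  step 1 ⇒ step 2: CBBCDCD ⇒ CD·CBB·CBB·CD·CA·CD·CA
    B ↦ CBB
    C ↦ CD
    D ↦ CA
    A ↦ BB  (constrained at step 2)

A->BB, B->CBB, C->CD, D->CA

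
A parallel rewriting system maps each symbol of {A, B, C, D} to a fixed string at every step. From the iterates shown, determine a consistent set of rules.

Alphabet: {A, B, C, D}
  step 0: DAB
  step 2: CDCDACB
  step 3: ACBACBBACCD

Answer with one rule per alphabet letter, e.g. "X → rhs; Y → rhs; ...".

A->B, B->CD, C->AC, D->B

  step 2 ⇒ step 3: CDCDACB ⇒ AC·B·AC·B·B·AC·CD
    A ↦ B
    B ↦ CD
    C ↦ AC
    D ↦ B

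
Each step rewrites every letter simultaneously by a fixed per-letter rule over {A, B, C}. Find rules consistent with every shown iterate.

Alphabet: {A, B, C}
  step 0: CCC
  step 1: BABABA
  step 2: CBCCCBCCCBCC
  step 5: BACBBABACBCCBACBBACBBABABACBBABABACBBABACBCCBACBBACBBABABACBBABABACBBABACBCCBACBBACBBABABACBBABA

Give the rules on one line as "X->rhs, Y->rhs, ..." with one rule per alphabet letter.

A->CC, B->CB, C->BA

  step 1 ⇒ step 2: BABABA ⇒ CB·CC·CB·CC·CB·CC
    A ↦ CC
    B ↦ CB
  step 0 ⇒ step 1: CCC ⇒ BA·BA·BA
    C ↦ BA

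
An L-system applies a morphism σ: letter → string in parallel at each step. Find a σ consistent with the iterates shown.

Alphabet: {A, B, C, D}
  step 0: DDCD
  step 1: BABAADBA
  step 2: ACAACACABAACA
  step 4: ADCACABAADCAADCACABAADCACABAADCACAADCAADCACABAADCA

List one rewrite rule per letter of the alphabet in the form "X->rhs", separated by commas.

A->CA, B->A, C->AD, D->BA

  step 1 ⇒ step 2: BABAADBA ⇒ A·CA·A·CA·CA·BA·A·CA
    A ↦ CA
    B ↦ A
    D ↦ BA
  step 0 ⇒ step 1: DDCD ⇒ BA·BA·AD·BA
    C ↦ AD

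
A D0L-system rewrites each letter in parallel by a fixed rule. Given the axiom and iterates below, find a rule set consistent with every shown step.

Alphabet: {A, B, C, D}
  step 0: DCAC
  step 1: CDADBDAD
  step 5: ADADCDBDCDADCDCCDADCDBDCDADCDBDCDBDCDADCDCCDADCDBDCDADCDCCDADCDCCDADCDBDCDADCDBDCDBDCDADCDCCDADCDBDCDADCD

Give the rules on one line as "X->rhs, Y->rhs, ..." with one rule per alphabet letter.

A->BD, B->C, C->AD, D->CD

  step 0 ⇒ step 1: DCAC ⇒ CD·AD·BD·AD
    A ↦ BD
    C ↦ AD
    D ↦ CD
    B ↦ C  (constrained at step 1)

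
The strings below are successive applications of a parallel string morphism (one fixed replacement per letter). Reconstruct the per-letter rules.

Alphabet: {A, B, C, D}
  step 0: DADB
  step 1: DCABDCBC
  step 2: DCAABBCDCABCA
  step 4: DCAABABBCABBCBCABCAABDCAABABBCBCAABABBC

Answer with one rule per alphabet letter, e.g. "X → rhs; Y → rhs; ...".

A->AB, B->BC, C->A, D->DC

  step 1 ⇒ step 2: DCABDCBC ⇒ DC·A·AB·BC·DC·A·BC·A
    A ↦ AB
    B ↦ BC
    C ↦ A
    D ↦ DC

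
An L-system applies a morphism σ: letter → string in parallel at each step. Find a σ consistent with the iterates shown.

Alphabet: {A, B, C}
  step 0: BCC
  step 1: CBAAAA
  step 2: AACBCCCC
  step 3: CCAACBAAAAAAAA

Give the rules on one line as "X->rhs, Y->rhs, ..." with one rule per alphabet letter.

A->C, B->CB, C->AA

  step 2 ⇒ step 3: AACBCCCC ⇒ C·C·AA·CB·AA·AA·AA·AA
    A ↦ C
    B ↦ CB
    C ↦ AA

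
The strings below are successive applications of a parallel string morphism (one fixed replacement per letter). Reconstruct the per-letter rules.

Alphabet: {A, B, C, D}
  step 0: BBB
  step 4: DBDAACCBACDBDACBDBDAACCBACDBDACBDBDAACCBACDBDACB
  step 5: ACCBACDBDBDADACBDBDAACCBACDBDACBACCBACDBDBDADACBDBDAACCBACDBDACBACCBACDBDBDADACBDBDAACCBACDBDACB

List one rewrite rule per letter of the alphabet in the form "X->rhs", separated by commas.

  step 4 ⇒ step 5: DBDAACCBACDBDACBDBDAACCBACDBDACBDBDAACCBACDBDACB ⇒ AC·CB·AC·DB·DB·DA·DA·CB·DB·DA·AC·CB·AC·DB·DA·CB·AC·CB·AC·DB·DB·DA·DA·CB·DB·DA·AC·CB·AC·DB·DA·CB·AC·CB·AC·DB·DB·DA·DA·CB·DB·DA·AC·CB·AC·DB·DA·CB
    A ↦ DB
    B ↦ CB
    C ↦ DA
    D ↦ AC

A->DB, B->CB, C->DA, D->AC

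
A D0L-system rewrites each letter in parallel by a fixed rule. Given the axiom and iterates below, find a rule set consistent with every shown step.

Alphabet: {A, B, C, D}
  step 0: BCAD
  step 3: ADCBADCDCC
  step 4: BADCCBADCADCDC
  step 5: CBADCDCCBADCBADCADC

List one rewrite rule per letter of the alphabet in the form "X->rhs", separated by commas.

  step 4 ⇒ step 5: BADCCBADCADCDC ⇒ C·B·A·DC·DC·C·B·A·DC·B·A·DC·A·DC
    A ↦ B
    B ↦ C
    C ↦ DC
    D ↦ A

A->B, B->C, C->DC, D->A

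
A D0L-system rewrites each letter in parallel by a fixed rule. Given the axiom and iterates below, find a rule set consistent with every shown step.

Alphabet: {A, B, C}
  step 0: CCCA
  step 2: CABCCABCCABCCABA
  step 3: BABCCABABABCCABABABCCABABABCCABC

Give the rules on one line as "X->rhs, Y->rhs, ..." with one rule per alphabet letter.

A->BC, B->CA, C->BA

  step 2 ⇒ step 3: CABCCABCCABCCABA ⇒ BA·BC·CA·BA·BA·BC·CA·BA·BA·BC·CA·BA·BA·BC·CA·BC
    A ↦ BC
    B ↦ CA
    C ↦ BA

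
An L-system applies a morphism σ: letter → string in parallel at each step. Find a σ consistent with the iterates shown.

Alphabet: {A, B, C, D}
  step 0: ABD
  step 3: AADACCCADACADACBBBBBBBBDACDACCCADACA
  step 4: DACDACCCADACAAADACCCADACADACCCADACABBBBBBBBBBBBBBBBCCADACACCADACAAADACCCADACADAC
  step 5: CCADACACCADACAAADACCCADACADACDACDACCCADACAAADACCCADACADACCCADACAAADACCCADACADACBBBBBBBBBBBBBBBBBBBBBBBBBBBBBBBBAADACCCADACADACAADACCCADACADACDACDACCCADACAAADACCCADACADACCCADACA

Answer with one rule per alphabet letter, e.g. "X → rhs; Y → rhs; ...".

  step 4 ⇒ step 5: DACDACCCADACAAADACCCADACADACCCADACABBBBBBBBBBBBBBBBCCADACACCADACAAADACCCADACADAC ⇒ CCA·DAC·A·CCA·DAC·A·A·A·DAC·CCA·DAC·A·DAC·DAC·DAC·CCA·DAC·A·A·A·DAC·CCA·DAC·A·DAC·CCA·DAC·A·A·A·DAC·CCA·DAC·A·DAC·BB·BB·BB·BB·BB·BB·BB·BB·BB·BB·BB·BB·BB·BB·BB·BB·A·A·DAC·CCA·DAC·A·DAC·A·A·DAC·CCA·DAC·A·DAC·DAC·DAC·CCA·DAC·A·A·A·DAC·CCA·DAC·A·DAC·CCA·DAC·A
    A ↦ DAC
    B ↦ BB
    C ↦ A
    D ↦ CCA

A->DAC, B->BB, C->A, D->CCA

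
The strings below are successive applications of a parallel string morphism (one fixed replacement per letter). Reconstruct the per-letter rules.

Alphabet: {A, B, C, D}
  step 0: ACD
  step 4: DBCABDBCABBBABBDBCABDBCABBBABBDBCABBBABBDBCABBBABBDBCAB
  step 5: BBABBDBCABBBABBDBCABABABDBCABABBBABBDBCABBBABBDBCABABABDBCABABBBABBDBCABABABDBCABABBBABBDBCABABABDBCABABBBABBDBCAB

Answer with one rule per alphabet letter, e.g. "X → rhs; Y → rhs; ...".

A->DBC, B->AB, C->B, D->BB

  step 4 ⇒ step 5: DBCABDBCABBBABBDBCABDBCABBBABBDBCABBBABBDBCABBBABBDBCAB ⇒ BB·AB·B·DBC·AB·BB·AB·B·DBC·AB·AB·AB·DBC·AB·AB·BB·AB·B·DBC·AB·BB·AB·B·DBC·AB·AB·AB·DBC·AB·AB·BB·AB·B·DBC·AB·AB·AB·DBC·AB·AB·BB·AB·B·DBC·AB·AB·AB·DBC·AB·AB·BB·AB·B·DBC·AB
    A ↦ DBC
    B ↦ AB
    C ↦ B
    D ↦ BB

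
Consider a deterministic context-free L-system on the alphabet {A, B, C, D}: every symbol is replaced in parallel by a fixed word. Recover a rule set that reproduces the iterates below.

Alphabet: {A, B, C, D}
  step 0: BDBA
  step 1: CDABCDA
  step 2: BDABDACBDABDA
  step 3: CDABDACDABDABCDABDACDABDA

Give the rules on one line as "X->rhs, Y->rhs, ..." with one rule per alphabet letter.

  step 2 ⇒ step 3: BDABDACBDABDA ⇒ C·DAB·DA·C·DAB·DA·B·C·DAB·DA·C·DAB·DA
    A ↦ DA
    B ↦ C
    C ↦ B
    D ↦ DAB

A->DA, B->C, C->B, D->DAB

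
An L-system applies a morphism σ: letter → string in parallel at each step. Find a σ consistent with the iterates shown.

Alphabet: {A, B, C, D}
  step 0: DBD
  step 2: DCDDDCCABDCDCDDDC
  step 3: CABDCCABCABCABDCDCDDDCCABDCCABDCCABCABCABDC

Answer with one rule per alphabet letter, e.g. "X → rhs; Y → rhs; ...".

A->DD, B->DC, C->DC, D->CAB

  step 2 ⇒ step 3: DCDDDCCABDCDCDDDC ⇒ CAB·DC·CAB·CAB·CAB·DC·DC·DD·DC·CAB·DC·CAB·DC·CAB·CAB·CAB·DC
    A ↦ DD
    B ↦ DC
    C ↦ DC
    D ↦ CAB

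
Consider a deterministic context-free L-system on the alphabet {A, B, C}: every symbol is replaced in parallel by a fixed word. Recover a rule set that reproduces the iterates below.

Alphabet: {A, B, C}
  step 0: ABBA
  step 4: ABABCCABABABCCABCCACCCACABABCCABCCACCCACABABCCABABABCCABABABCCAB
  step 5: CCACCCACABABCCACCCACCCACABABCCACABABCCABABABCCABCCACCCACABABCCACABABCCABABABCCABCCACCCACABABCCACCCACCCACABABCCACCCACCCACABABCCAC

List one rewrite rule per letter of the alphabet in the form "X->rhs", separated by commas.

A->CC, B->AC, C->AB

  step 4 ⇒ step 5: ABABCCABABABCCABCCACCCACABABCCABCCACCCACABABCCABABABCCABABABCCAB ⇒ CC·AC·CC·AC·AB·AB·CC·AC·CC·AC·CC·AC·AB·AB·CC·AC·AB·AB·CC·AB·AB·AB·CC·AB·CC·AC·CC·AC·AB·AB·CC·AC·AB·AB·CC·AB·AB·AB·CC·AB·CC·AC·CC·AC·AB·AB·CC·AC·CC·AC·CC·AC·AB·AB·CC·AC·CC·AC·CC·AC·AB·AB·CC·AC
    A ↦ CC
    B ↦ AC
    C ↦ AB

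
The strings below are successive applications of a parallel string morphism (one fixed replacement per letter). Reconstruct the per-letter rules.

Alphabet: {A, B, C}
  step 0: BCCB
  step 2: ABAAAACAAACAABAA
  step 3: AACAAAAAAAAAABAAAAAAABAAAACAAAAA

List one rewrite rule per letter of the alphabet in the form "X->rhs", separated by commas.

A->AA, B->CA, C->AB

  step 2 ⇒ step 3: ABAAAACAAACAABAA ⇒ AA·CA·AA·AA·AA·AA·AB·AA·AA·AA·AB·AA·AA·CA·AA·AA
    A ↦ AA
    B ↦ CA
    C ↦ AB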